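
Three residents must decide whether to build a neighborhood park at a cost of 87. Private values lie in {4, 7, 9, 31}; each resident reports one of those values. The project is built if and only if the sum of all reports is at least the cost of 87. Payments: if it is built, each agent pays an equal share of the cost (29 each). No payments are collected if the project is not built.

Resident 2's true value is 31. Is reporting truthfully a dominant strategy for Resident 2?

Check each profile of the others' reports and compare truth against every alternative report.
Others report (31, 31): truth gives 2, best alternative gives 0.
Others report (4, 4): truth gives 0, best alternative gives 0.
Others report (4, 7): truth gives 0, best alternative gives 0.
Others report (4, 9): truth gives 0, best alternative gives 0.
Others report (4, 31): truth gives 0, best alternative gives 0.
Others report (7, 4): truth gives 0, best alternative gives 0.
(Remaining 10 profiles checked similarly; truth is weakly best in each.)
In every case the truthful report is at least as good as any alternative, so it is a dominant strategy.

Yes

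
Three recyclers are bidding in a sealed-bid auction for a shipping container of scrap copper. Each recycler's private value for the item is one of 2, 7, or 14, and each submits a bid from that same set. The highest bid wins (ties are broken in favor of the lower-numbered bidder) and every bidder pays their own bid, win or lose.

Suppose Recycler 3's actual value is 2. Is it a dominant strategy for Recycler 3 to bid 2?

Check each profile of the others' bids and compare truth against every alternative bid.
Others bid (2, 7): truth gives -2, best alternative gives -7.
Others bid (2, 14): truth gives -2, best alternative gives -7.
Others bid (7, 2): truth gives -2, best alternative gives -7.
Others bid (7, 7): truth gives -2, best alternative gives -7.
Others bid (7, 14): truth gives -2, best alternative gives -7.
Others bid (14, 2): truth gives -2, best alternative gives -7.
(Remaining 3 profiles checked similarly; truth is weakly best in each.)
In every case the truthful bid is at least as good as any alternative, so it is a dominant strategy.

Yes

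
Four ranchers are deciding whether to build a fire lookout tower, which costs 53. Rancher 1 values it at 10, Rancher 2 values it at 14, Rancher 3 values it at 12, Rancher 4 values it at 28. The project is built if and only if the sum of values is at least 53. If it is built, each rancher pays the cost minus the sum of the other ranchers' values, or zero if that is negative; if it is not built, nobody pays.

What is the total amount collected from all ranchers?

Total value 64 ≥ cost 53, so it is built.
Rancher 1: others sum to 54; max(0, 53 - 54) = 0.
Rancher 2: others sum to 50; max(0, 53 - 50) = 3.
Rancher 3: others sum to 52; max(0, 53 - 52) = 1.
Rancher 4: others sum to 36; max(0, 53 - 36) = 17.
Total collected = 0 + 3 + 1 + 17 = 21.

21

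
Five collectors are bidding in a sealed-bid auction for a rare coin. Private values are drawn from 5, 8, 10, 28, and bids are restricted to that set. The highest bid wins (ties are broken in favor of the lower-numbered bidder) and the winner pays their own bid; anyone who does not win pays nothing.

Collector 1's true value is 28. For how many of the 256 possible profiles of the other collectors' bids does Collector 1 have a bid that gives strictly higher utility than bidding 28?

81

Others bid (5, 5, 5, 5): truth gives 0; bid 5 gives 23 > 0. Violating.
Others bid (5, 5, 5, 8): truth gives 0; bid 8 gives 20 > 0. Violating.
Others bid (5, 5, 5, 10): truth gives 0; bid 10 gives 18 > 0. Violating.
Others bid (5, 5, 8, 5): truth gives 0; bid 8 gives 20 > 0. Violating.
Others bid (5, 5, 5, 28): truth gives 0; no alternative beats it.
Others bid (5, 5, 8, 28): truth gives 0; no alternative beats it.
(Checking all 256 profiles: 81 have a profitable deviation, 175 do not.)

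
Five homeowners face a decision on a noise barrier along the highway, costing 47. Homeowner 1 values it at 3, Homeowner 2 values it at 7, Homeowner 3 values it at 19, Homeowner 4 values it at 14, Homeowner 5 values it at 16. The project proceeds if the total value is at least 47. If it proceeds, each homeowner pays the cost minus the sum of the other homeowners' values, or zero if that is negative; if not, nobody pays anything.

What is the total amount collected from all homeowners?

Total value 59 ≥ cost 47, so it is built.
Homeowner 1: others sum to 56; max(0, 47 - 56) = 0.
Homeowner 2: others sum to 52; max(0, 47 - 52) = 0.
Homeowner 3: others sum to 40; max(0, 47 - 40) = 7.
Homeowner 4: others sum to 45; max(0, 47 - 45) = 2.
Homeowner 5: others sum to 43; max(0, 47 - 43) = 4.
Total collected = 0 + 0 + 7 + 2 + 4 = 13.

13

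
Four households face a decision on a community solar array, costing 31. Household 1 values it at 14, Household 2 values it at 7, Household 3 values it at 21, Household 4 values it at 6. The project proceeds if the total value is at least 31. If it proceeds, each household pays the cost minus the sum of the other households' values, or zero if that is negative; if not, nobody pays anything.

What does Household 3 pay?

4

Total value 48 ≥ cost 31, so the project is built.
The other households' values sum to 27.
Cost minus that sum is 31 - 27 = 4.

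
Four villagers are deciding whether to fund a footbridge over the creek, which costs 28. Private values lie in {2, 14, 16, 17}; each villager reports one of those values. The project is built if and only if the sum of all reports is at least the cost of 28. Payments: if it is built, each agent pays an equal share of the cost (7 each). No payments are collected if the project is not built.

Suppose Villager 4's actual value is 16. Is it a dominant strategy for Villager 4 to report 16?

Yes

Check each profile of the others' reports and compare truth against every alternative report.
Others report (2, 2, 14): truth gives 9, best alternative gives 9.
Others report (2, 2, 16): truth gives 9, best alternative gives 9.
Others report (2, 2, 17): truth gives 9, best alternative gives 9.
Others report (2, 14, 2): truth gives 9, best alternative gives 9.
Others report (2, 14, 14): truth gives 9, best alternative gives 9.
Others report (2, 14, 16): truth gives 9, best alternative gives 9.
(Remaining 58 profiles checked similarly; truth is weakly best in each.)
In every case the truthful report is at least as good as any alternative, so it is a dominant strategy.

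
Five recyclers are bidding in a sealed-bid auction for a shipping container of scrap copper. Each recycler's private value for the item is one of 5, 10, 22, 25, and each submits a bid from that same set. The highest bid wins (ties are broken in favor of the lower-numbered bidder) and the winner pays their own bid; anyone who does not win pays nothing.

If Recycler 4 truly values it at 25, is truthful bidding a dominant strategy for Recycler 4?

Consider the case where Recycler 1 bids 5, Recycler 2 bids 5, Recycler 3 bids 5 and Recycler 5 bids 5.
Truthful bid 25: wins, pays 25, utility 25 - 25 = 0.
Bid 10 instead: wins, pays 10, utility 25 - 10 = 15.
Since 15 > 0, bidding 10 is strictly better here, so truthful bidding is not dominant.

No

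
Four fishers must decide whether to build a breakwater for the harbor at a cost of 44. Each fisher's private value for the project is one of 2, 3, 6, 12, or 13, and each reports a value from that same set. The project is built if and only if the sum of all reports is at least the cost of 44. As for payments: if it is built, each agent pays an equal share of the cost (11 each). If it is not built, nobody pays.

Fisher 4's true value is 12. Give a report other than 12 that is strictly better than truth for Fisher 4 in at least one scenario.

Suppose Fisher 1 reports 6, Fisher 2 reports 12 and Fisher 3 reports 13.
Report 12: project not built, utility 0.
Report 13: project built, pays 11, utility 12 - 11 = 1.
So reporting 13 beats truth here (1 > 0).

13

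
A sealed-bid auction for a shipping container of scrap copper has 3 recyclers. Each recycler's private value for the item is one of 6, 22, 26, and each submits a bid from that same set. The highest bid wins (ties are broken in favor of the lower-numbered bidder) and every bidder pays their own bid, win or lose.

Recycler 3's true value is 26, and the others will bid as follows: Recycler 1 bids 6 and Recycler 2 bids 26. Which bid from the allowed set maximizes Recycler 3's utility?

Bid 6: loses but pays 6, utility -6.
Bid 22: loses but pays 22, utility -22.
Bid 26: loses but pays 26, utility -26.
The best choice is 6 with utility -6.

6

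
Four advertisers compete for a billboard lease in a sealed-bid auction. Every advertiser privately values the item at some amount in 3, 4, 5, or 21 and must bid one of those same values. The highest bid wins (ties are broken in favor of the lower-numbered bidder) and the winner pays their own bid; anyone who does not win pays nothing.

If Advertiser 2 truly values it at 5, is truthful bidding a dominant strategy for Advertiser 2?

Consider the case where Advertiser 1 bids 3, Advertiser 3 bids 3 and Advertiser 4 bids 3.
Truthful bid 5: wins, pays 5, utility 5 - 5 = 0.
Bid 4 instead: wins, pays 4, utility 5 - 4 = 1.
Since 1 > 0, bidding 4 is strictly better here, so truthful bidding is not dominant.

No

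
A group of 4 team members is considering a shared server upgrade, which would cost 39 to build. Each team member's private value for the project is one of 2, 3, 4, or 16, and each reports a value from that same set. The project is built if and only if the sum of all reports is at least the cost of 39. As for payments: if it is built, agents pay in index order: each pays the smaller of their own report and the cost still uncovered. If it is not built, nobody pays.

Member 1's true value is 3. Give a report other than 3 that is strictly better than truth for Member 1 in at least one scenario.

Suppose Member 2 reports 16, Member 3 reports 16 and Member 4 reports 16.
Report 3: project built, pays 3, utility 3 - 3 = 0.
Report 2: project built, pays 2, utility 3 - 2 = 1.
So reporting 2 beats truth here (1 > 0).

2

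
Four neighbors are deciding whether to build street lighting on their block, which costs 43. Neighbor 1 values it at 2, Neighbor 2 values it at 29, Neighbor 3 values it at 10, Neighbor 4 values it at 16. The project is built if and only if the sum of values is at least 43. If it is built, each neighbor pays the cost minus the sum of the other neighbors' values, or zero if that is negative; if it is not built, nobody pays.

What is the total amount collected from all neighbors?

17

Total value 57 ≥ cost 43, so it is built.
Neighbor 1: others sum to 55; max(0, 43 - 55) = 0.
Neighbor 2: others sum to 28; max(0, 43 - 28) = 15.
Neighbor 3: others sum to 47; max(0, 43 - 47) = 0.
Neighbor 4: others sum to 41; max(0, 43 - 41) = 2.
Total collected = 0 + 15 + 0 + 2 = 17.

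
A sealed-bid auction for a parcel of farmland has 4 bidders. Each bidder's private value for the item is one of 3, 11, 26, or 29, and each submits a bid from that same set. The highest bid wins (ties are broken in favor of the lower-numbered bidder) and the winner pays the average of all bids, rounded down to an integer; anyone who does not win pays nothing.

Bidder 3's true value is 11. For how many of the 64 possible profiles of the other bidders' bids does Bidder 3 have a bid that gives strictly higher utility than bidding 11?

2

Others bid (3, 11, 3): truth gives 0; bid 26 gives 1 > 0. Violating.
Others bid (11, 3, 3): truth gives 0; bid 26 gives 1 > 0. Violating.
Others bid (3, 3, 3): truth gives 6; no alternative beats it.
Others bid (3, 3, 11): truth gives 4; no alternative beats it.
(Checking all 64 profiles: 2 have a profitable deviation, 62 do not.)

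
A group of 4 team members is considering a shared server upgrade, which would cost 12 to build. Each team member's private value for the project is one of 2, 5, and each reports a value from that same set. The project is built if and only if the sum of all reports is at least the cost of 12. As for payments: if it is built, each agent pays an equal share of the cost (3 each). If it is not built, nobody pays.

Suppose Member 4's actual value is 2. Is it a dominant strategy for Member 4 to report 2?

Check each profile of the others' reports and compare truth against every alternative report.
Others report (2, 2, 5): truth gives 0, best alternative gives -1.
Others report (2, 5, 2): truth gives 0, best alternative gives -1.
Others report (5, 2, 2): truth gives 0, best alternative gives -1.
Others report (2, 5, 5): truth gives -1, best alternative gives -1.
Others report (5, 2, 5): truth gives -1, best alternative gives -1.
Others report (5, 5, 2): truth gives -1, best alternative gives -1.
(Remaining 2 profiles checked similarly; truth is weakly best in each.)
In every case the truthful report is at least as good as any alternative, so it is a dominant strategy.

Yes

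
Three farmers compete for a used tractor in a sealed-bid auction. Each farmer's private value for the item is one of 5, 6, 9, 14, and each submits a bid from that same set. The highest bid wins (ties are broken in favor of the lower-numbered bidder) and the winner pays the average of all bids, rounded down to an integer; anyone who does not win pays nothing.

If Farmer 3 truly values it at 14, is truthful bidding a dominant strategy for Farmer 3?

Consider the case where Farmer 1 bids 5 and Farmer 2 bids 5.
Truthful bid 14: wins, pays 8, utility 14 - 8 = 6.
Bid 6 instead: wins, pays 5, utility 14 - 5 = 9.
Since 9 > 6, bidding 6 is strictly better here, so truthful bidding is not dominant.

No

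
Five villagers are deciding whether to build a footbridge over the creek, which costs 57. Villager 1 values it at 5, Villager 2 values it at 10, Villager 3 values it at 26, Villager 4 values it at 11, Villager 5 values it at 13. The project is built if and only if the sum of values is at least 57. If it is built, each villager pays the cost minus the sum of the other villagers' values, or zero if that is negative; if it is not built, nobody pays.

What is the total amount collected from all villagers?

28

Total value 65 ≥ cost 57, so it is built.
Villager 1: others sum to 60; max(0, 57 - 60) = 0.
Villager 2: others sum to 55; max(0, 57 - 55) = 2.
Villager 3: others sum to 39; max(0, 57 - 39) = 18.
Villager 4: others sum to 54; max(0, 57 - 54) = 3.
Villager 5: others sum to 52; max(0, 57 - 52) = 5.
Total collected = 0 + 2 + 18 + 3 + 5 = 28.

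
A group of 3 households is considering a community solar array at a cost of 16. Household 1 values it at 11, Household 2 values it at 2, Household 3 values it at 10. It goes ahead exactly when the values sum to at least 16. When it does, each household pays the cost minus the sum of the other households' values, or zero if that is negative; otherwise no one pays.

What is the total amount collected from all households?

7

Total value 23 ≥ cost 16, so it is built.
Household 1: others sum to 12; max(0, 16 - 12) = 4.
Household 2: others sum to 21; max(0, 16 - 21) = 0.
Household 3: others sum to 13; max(0, 16 - 13) = 3.
Total collected = 4 + 0 + 3 = 7.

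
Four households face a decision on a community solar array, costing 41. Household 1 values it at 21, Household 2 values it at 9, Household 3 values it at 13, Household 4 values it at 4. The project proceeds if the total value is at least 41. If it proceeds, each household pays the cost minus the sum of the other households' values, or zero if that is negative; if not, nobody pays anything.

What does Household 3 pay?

7

Total value 47 ≥ cost 41, so the project is built.
The other households' values sum to 34.
Cost minus that sum is 41 - 34 = 7.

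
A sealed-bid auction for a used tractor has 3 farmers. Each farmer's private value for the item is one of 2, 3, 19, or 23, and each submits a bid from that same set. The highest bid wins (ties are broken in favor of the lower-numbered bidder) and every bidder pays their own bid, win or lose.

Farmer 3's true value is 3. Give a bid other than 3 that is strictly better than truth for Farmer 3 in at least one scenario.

2

Suppose Farmer 1 bids 2 and Farmer 2 bids 3.
Bid 3: loses but pays 3, utility -3.
Bid 2: loses but pays 2, utility -2.
So bidding 2 beats truth here (-2 > -3).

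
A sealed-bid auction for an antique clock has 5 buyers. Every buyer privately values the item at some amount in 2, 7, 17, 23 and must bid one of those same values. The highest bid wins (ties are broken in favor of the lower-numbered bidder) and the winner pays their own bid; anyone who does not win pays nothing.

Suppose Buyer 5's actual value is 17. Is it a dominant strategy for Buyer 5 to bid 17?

No

Consider the case where Buyer 1 bids 2, Buyer 2 bids 2, Buyer 3 bids 2 and Buyer 4 bids 2.
Truthful bid 17: wins, pays 17, utility 17 - 17 = 0.
Bid 7 instead: wins, pays 7, utility 17 - 7 = 10.
Since 10 > 0, bidding 7 is strictly better here, so truthful bidding is not dominant.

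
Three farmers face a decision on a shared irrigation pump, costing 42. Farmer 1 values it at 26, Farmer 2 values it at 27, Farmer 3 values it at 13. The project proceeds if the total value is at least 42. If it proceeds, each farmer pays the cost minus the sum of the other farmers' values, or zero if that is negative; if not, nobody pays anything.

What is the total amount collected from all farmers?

Total value 66 ≥ cost 42, so it is built.
Farmer 1: others sum to 40; max(0, 42 - 40) = 2.
Farmer 2: others sum to 39; max(0, 42 - 39) = 3.
Farmer 3: others sum to 53; max(0, 42 - 53) = 0.
Total collected = 2 + 3 + 0 = 5.

5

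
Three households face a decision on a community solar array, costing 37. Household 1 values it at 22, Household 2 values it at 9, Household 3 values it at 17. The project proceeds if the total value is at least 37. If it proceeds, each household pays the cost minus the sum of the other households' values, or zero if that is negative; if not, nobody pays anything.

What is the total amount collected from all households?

17

Total value 48 ≥ cost 37, so it is built.
Household 1: others sum to 26; max(0, 37 - 26) = 11.
Household 2: others sum to 39; max(0, 37 - 39) = 0.
Household 3: others sum to 31; max(0, 37 - 31) = 6.
Total collected = 11 + 0 + 6 = 17.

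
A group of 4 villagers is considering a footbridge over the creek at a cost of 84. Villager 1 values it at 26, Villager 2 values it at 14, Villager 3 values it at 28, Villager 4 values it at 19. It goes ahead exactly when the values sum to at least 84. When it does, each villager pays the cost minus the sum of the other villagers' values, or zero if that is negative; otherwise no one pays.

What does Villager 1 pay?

Total value 87 ≥ cost 84, so the project is built.
The other villagers' values sum to 61.
Cost minus that sum is 84 - 61 = 23.

23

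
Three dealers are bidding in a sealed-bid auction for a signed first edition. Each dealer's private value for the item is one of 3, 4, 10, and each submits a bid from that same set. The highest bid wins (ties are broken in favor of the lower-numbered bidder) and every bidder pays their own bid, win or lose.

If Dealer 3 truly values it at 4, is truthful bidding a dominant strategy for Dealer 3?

No

Consider the case where Dealer 1 bids 3 and Dealer 2 bids 4.
Truthful bid 4: loses but pays 4, utility -4.
Bid 3 instead: loses but pays 3, utility -3.
Since -3 > -4, bidding 3 is strictly better here, so truthful bidding is not dominant.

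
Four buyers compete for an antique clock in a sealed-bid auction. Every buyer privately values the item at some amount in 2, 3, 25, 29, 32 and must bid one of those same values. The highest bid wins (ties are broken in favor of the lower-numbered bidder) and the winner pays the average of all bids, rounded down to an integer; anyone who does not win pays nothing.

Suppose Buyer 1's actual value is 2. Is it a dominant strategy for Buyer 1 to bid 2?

Check each profile of the others' bids and compare truth against every alternative bid.
Others bid (3, 3, 3): truth gives 0, best alternative gives -1.
Others bid (2, 2, 2): truth gives 0, best alternative gives 0.
Others bid (2, 2, 3): truth gives 0, best alternative gives 0.
Others bid (2, 2, 25): truth gives 0, best alternative gives 0.
Others bid (2, 2, 29): truth gives 0, best alternative gives 0.
Others bid (2, 2, 32): truth gives 0, best alternative gives 0.
(Remaining 119 profiles checked similarly; truth is weakly best in each.)
In every case the truthful bid is at least as good as any alternative, so it is a dominant strategy.

Yes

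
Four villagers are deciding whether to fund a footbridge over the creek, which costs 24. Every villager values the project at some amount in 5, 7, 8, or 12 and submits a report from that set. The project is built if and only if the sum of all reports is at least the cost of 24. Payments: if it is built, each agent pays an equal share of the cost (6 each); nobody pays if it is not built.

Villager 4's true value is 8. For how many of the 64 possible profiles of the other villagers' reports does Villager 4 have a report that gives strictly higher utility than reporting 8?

1

Others report (5, 5, 5): truth gives 0; report 12 gives 2 > 0. Violating.
Others report (5, 5, 7): truth gives 2; no alternative beats it.
Others report (5, 5, 8): truth gives 2; no alternative beats it.
(Checking all 64 profiles: 1 has a profitable deviation, 63 do not.)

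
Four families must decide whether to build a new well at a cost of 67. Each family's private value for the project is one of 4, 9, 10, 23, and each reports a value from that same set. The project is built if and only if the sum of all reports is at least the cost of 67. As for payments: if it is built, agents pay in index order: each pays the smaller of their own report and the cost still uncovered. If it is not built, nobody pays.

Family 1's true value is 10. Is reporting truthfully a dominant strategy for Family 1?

No

Consider the case where Family 2 reports 23, Family 3 reports 23 and Family 4 reports 23.
Truthful report 10: project built, pays 10, utility 10 - 10 = 0.
Report 4 instead: project built, pays 4, utility 10 - 4 = 6.
Since 6 > 0, reporting 4 is strictly better here, so truthful reporting is not dominant.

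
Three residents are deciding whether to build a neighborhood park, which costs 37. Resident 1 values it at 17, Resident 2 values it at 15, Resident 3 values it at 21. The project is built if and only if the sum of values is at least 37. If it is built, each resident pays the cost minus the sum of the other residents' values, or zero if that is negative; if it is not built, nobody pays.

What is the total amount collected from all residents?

6

Total value 53 ≥ cost 37, so it is built.
Resident 1: others sum to 36; max(0, 37 - 36) = 1.
Resident 2: others sum to 38; max(0, 37 - 38) = 0.
Resident 3: others sum to 32; max(0, 37 - 32) = 5.
Total collected = 1 + 0 + 5 = 6.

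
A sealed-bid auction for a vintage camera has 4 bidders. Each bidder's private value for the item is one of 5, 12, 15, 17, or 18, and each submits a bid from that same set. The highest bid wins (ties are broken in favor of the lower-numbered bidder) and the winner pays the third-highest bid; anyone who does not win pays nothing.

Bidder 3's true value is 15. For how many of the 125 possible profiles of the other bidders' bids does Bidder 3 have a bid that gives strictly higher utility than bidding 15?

Others bid (5, 5, 17): truth gives 0; bid 17 gives 10 > 0. Violating.
Others bid (5, 5, 18): truth gives 0; bid 18 gives 10 > 0. Violating.
Others bid (5, 12, 17): truth gives 0; bid 17 gives 3 > 0. Violating.
Others bid (5, 12, 18): truth gives 0; bid 18 gives 3 > 0. Violating.
Others bid (5, 5, 5): truth gives 10; no alternative beats it.
Others bid (5, 5, 12): truth gives 10; no alternative beats it.
(Checking all 125 profiles: 24 have a profitable deviation, 101 do not.)

24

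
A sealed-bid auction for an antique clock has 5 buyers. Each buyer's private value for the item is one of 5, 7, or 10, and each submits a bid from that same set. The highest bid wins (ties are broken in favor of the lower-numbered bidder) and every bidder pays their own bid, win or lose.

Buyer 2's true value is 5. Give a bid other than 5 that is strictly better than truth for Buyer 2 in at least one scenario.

Suppose Buyer 1 bids 5, Buyer 3 bids 5, Buyer 4 bids 5 and Buyer 5 bids 5.
Bid 5: loses but pays 5, utility -5.
Bid 7: wins, pays 7, utility 5 - 7 = -2.
So bidding 7 beats truth here (-2 > -5).

7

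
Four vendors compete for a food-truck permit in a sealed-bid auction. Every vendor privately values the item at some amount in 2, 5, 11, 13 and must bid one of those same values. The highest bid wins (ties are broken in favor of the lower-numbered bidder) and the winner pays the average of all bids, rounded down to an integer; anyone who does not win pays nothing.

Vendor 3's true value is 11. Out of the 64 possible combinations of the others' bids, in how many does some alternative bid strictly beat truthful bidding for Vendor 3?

Others bid (2, 2, 2): truth gives 7; bid 5 gives 9 > 7. Violating.
Others bid (2, 2, 5): truth gives 6; bid 5 gives 8 > 6. Violating.
Others bid (2, 2, 13): truth gives 0; bid 13 gives 4 > 0. Violating.
Others bid (2, 5, 13): truth gives 0; bid 13 gives 3 > 0. Violating.
Others bid (2, 2, 11): truth gives 5; no alternative beats it.
Others bid (2, 5, 2): truth gives 6; no alternative beats it.
(Checking all 64 profiles: 24 have a profitable deviation, 40 do not.)

24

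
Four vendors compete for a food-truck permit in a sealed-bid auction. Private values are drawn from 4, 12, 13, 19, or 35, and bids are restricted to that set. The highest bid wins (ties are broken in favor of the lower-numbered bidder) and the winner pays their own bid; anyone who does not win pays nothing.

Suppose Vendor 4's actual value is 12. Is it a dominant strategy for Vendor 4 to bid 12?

Yes

Check each profile of the others' bids and compare truth against every alternative bid.
Others bid (4, 4, 4): truth gives 0, best alternative gives 0.
Others bid (4, 4, 12): truth gives 0, best alternative gives 0.
Others bid (4, 4, 13): truth gives 0, best alternative gives 0.
Others bid (4, 4, 19): truth gives 0, best alternative gives 0.
Others bid (4, 4, 35): truth gives 0, best alternative gives 0.
Others bid (4, 12, 4): truth gives 0, best alternative gives 0.
(Remaining 119 profiles checked similarly; truth is weakly best in each.)
In every case the truthful bid is at least as good as any alternative, so it is a dominant strategy.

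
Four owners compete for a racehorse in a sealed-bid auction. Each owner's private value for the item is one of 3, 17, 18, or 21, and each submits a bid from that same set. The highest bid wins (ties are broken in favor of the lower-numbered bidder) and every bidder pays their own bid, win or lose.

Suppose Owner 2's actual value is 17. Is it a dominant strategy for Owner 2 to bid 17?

No

Consider the case where Owner 1 bids 3, Owner 3 bids 3 and Owner 4 bids 18.
Truthful bid 17: loses but pays 17, utility -17.
Bid 3 instead: loses but pays 3, utility -3.
Since -3 > -17, bidding 3 is strictly better here, so truthful bidding is not dominant.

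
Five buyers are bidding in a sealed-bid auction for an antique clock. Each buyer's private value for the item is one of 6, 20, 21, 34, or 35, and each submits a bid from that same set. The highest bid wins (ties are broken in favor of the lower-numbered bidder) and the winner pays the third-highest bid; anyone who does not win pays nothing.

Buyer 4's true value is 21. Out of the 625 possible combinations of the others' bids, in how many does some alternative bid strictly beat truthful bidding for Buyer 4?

64

Others bid (6, 6, 6, 34): truth gives 0; bid 34 gives 15 > 0. Violating.
Others bid (6, 6, 6, 35): truth gives 0; bid 35 gives 15 > 0. Violating.
Others bid (6, 6, 20, 34): truth gives 0; bid 34 gives 1 > 0. Violating.
Others bid (6, 6, 20, 35): truth gives 0; bid 35 gives 1 > 0. Violating.
Others bid (6, 6, 6, 6): truth gives 15; no alternative beats it.
Others bid (6, 6, 6, 20): truth gives 15; no alternative beats it.
(Checking all 625 profiles: 64 have a profitable deviation, 561 do not.)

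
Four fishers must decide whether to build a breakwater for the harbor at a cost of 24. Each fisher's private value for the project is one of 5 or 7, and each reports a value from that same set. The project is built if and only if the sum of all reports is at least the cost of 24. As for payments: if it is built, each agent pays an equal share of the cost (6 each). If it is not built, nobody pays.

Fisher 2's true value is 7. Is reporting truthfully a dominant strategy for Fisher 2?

Check each profile of the others' reports and compare truth against every alternative report.
Others report (5, 5, 7): truth gives 1, best alternative gives 0.
Others report (5, 7, 5): truth gives 1, best alternative gives 0.
Others report (7, 5, 5): truth gives 1, best alternative gives 0.
Others report (5, 7, 7): truth gives 1, best alternative gives 1.
Others report (7, 5, 7): truth gives 1, best alternative gives 1.
Others report (7, 7, 5): truth gives 1, best alternative gives 1.
(Remaining 2 profiles checked similarly; truth is weakly best in each.)
In every case the truthful report is at least as good as any alternative, so it is a dominant strategy.

Yes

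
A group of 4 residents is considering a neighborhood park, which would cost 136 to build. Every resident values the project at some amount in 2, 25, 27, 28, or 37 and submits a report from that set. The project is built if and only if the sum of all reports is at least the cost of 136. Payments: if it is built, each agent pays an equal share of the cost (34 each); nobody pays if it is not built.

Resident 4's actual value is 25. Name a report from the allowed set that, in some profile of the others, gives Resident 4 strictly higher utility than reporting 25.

Suppose Resident 1 reports 37, Resident 2 reports 37 and Resident 3 reports 37.
Report 25: project built, pays 34, utility 25 - 34 = -9.
Report 2: project not built, utility 0.
So reporting 2 beats truth here (0 > -9).

2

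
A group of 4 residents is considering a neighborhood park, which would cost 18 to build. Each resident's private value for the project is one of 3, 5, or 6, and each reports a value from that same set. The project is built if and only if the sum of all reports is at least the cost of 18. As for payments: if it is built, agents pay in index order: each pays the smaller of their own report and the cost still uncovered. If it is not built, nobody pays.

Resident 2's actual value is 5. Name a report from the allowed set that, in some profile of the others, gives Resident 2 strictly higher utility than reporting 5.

Suppose Resident 1 reports 3, Resident 3 reports 6 and Resident 4 reports 6.
Report 5: project built, pays 5, utility 5 - 5 = 0.
Report 3: project built, pays 3, utility 5 - 3 = 2.
So reporting 3 beats truth here (2 > 0).

3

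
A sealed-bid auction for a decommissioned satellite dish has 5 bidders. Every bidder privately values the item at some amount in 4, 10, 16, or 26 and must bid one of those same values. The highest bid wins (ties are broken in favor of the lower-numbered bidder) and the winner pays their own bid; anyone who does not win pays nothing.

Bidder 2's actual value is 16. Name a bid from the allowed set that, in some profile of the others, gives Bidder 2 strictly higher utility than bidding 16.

Suppose Bidder 1 bids 4, Bidder 3 bids 4, Bidder 4 bids 4 and Bidder 5 bids 4.
Bid 16: wins, pays 16, utility 16 - 16 = 0.
Bid 10: wins, pays 10, utility 16 - 10 = 6.
So bidding 10 beats truth here (6 > 0).

10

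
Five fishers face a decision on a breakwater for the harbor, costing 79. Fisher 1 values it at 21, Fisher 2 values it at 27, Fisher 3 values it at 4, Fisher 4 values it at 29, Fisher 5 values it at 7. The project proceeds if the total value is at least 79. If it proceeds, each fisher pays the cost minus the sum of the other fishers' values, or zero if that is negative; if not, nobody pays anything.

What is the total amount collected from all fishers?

50

Total value 88 ≥ cost 79, so it is built.
Fisher 1: others sum to 67; max(0, 79 - 67) = 12.
Fisher 2: others sum to 61; max(0, 79 - 61) = 18.
Fisher 3: others sum to 84; max(0, 79 - 84) = 0.
Fisher 4: others sum to 59; max(0, 79 - 59) = 20.
Fisher 5: others sum to 81; max(0, 79 - 81) = 0.
Total collected = 12 + 18 + 0 + 20 + 0 = 50.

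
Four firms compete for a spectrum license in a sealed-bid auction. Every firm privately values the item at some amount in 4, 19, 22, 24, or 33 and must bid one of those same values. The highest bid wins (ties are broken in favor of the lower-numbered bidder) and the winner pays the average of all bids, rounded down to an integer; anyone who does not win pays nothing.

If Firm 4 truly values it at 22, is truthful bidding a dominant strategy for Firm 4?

No

Consider the case where Firm 1 bids 4, Firm 2 bids 4 and Firm 3 bids 4.
Truthful bid 22: wins, pays 8, utility 22 - 8 = 14.
Bid 19 instead: wins, pays 7, utility 22 - 7 = 15.
Since 15 > 14, bidding 19 is strictly better here, so truthful bidding is not dominant.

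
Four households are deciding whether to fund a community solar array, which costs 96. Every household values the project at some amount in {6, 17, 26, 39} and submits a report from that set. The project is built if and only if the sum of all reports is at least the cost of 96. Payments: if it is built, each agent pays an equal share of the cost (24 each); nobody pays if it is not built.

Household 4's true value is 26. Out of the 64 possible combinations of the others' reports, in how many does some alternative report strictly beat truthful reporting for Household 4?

Others report (6, 17, 39): truth gives 0; report 39 gives 2 > 0. Violating.
Others report (6, 26, 26): truth gives 0; report 39 gives 2 > 0. Violating.
Others report (6, 39, 17): truth gives 0; report 39 gives 2 > 0. Violating.
Others report (17, 6, 39): truth gives 0; report 39 gives 2 > 0. Violating.
Others report (6, 6, 6): truth gives 0; no alternative beats it.
Others report (6, 6, 17): truth gives 0; no alternative beats it.
(Checking all 64 profiles: 15 have a profitable deviation, 49 do not.)

15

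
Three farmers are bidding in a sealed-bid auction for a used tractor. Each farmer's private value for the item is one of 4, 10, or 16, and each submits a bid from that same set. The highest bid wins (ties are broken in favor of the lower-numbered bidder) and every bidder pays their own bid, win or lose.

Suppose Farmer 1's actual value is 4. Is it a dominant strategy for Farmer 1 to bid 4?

Check each profile of the others' bids and compare truth against every alternative bid.
Others bid (4, 4): truth gives 0, best alternative gives -6.
Others bid (4, 16): truth gives -4, best alternative gives -10.
Others bid (10, 16): truth gives -4, best alternative gives -10.
Others bid (16, 4): truth gives -4, best alternative gives -10.
Others bid (16, 10): truth gives -4, best alternative gives -10.
Others bid (16, 16): truth gives -4, best alternative gives -10.
(Remaining 3 profiles checked similarly; truth is weakly best in each.)
In every case the truthful bid is at least as good as any alternative, so it is a dominant strategy.

Yes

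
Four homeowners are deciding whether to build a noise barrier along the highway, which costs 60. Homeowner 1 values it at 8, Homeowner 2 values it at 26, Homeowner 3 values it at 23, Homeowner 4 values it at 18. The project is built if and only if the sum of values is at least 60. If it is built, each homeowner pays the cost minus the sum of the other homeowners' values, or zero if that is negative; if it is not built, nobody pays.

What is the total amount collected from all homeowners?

22

Total value 75 ≥ cost 60, so it is built.
Homeowner 1: others sum to 67; max(0, 60 - 67) = 0.
Homeowner 2: others sum to 49; max(0, 60 - 49) = 11.
Homeowner 3: others sum to 52; max(0, 60 - 52) = 8.
Homeowner 4: others sum to 57; max(0, 60 - 57) = 3.
Total collected = 0 + 11 + 8 + 3 = 22.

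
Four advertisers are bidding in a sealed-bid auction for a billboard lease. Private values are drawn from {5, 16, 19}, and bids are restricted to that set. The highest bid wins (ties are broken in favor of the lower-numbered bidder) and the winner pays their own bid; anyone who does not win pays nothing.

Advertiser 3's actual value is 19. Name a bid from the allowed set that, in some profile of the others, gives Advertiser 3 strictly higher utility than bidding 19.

Suppose Advertiser 1 bids 5, Advertiser 2 bids 5 and Advertiser 4 bids 5.
Bid 19: wins, pays 19, utility 19 - 19 = 0.
Bid 16: wins, pays 16, utility 19 - 16 = 3.
So bidding 16 beats truth here (3 > 0).

16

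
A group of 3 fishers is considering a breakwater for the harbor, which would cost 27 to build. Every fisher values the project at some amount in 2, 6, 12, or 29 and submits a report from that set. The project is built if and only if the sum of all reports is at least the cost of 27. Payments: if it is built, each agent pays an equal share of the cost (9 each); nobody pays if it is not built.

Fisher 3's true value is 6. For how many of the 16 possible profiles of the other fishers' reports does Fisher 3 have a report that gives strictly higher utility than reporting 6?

1

Others report (12, 12): truth gives -3; report 2 gives 0 > -3. Violating.
Others report (2, 2): truth gives 0; no alternative beats it.
Others report (2, 6): truth gives 0; no alternative beats it.
(Checking all 16 profiles: 1 has a profitable deviation, 15 do not.)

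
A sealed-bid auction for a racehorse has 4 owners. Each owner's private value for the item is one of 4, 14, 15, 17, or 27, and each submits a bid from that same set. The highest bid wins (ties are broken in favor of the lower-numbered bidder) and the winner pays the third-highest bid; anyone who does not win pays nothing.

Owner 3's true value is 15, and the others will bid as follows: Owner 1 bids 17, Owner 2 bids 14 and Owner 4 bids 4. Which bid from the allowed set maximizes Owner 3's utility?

27

Bid 4: loses, pays 0, utility 0.
Bid 14: loses, pays 0, utility 0.
Bid 15: loses, pays 0, utility 0.
Bid 17: loses, pays 0, utility 0.
Bid 27: wins, pays 14, utility 15 - 14 = 1.
The best choice is 27 with utility 1.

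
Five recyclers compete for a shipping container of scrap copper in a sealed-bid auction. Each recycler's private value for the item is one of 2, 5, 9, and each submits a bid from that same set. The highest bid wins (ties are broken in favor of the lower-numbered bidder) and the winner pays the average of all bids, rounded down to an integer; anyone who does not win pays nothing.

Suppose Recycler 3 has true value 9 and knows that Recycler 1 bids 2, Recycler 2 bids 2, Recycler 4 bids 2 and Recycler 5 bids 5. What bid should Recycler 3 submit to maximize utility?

5

Bid 2: loses, pays 0, utility 0.
Bid 5: wins, pays 3, utility 9 - 3 = 6.
Bid 9: wins, pays 4, utility 9 - 4 = 5.
The best choice is 5 with utility 6.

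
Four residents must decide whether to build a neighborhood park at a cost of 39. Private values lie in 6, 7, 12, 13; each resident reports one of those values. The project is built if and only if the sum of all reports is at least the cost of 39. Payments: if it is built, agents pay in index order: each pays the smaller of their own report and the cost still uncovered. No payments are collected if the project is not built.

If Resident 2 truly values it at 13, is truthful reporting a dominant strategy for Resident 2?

Consider the case where Resident 1 reports 6, Resident 3 reports 12 and Resident 4 reports 12.
Truthful report 13: project built, pays 13, utility 13 - 13 = 0.
Report 12 instead: project built, pays 12, utility 13 - 12 = 1.
Since 1 > 0, reporting 12 is strictly better here, so truthful reporting is not dominant.

No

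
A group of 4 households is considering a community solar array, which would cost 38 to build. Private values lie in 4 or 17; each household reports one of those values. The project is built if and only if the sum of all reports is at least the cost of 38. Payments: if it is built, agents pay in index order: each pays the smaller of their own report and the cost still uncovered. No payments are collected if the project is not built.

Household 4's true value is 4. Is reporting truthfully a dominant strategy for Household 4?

Check each profile of the others' reports and compare truth against every alternative report.
Others report (4, 4, 17): truth gives 0, best alternative gives -9.
Others report (4, 17, 4): truth gives 0, best alternative gives -9.
Others report (17, 4, 4): truth gives 0, best alternative gives -9.
Others report (4, 17, 17): truth gives 4, best alternative gives 4.
Others report (17, 4, 17): truth gives 4, best alternative gives 4.
Others report (17, 17, 4): truth gives 4, best alternative gives 4.
(Remaining 2 profiles checked similarly; truth is weakly best in each.)
In every case the truthful report is at least as good as any alternative, so it is a dominant strategy.

Yes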